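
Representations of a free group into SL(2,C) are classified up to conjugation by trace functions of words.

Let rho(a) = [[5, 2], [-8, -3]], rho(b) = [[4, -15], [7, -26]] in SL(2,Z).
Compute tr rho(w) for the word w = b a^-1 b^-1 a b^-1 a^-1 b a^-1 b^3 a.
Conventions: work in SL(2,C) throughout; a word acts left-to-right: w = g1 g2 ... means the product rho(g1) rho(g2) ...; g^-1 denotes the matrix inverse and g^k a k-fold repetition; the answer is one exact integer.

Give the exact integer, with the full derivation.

rho(b) = [[4, -15], [7, -26]]
... * rho(a^-1) = [[-3, -2], [8, 5]]  ->  [[-132, -83], [-229, -144]]
... * rho(b^-1) = [[-26, 15], [-7, 4]]  ->  [[4013, -2312], [6962, -4011]]
... * rho(a) = [[5, 2], [-8, -3]]  ->  [[38561, 14962], [66898, 25957]]
... * rho(b^-1) = [[-26, 15], [-7, 4]]  ->  [[-1107320, 638263], [-1921047, 1107298]]
... * rho(a^-1) = [[-3, -2], [8, 5]]  ->  [[8428064, 5405955], [14621525, 9378584]]
... * rho(b) = [[4, -15], [7, -26]]  ->  [[71553941, -266975790], [124136188, -463166059]]
... * rho(a^-1) = [[-3, -2], [8, 5]]  ->  [[-2350468143, -1477986832], [-4077737036, -2564102671]]
... * rho(b) = [[4, -15], [7, -26]]  ->  [[-19747780396, 73684679777], [-34259666841, 127832724986]]
... * rho(b) = [[4, -15], [7, -26]]  ->  [[436801636855, -1619584968262], [757790407538, -2809755847021]]
... * rho(b) = [[4, -15], [7, -26]]  ->  [[-9589888230414, 35557184621987], [-16637129298995, 61686795909476]]
... * rho(a) = [[5, 2], [-8, -3]]  ->  [[-332406918127966, -125851330326789], [-576680013770783, -218334646326418]]
tr = -332406918127966 + -218334646326418 = -550741564454384

-550741564454384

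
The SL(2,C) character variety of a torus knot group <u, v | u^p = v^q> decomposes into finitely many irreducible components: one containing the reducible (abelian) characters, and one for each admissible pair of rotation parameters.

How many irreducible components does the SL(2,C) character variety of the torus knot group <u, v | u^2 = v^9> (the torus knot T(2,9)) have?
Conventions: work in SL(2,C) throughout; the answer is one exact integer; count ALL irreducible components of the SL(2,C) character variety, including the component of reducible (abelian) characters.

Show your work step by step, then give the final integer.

5

In the torus knot group T(2,9), u^2 = v^9 is central, so an irreducible representation sends it to +I or -I (Schur).
So on each irreducible component the traces are pinned: tr(u) = 2*cos(pi*alpha/2) with 1 <= alpha <= 1, tr(v) = 2*cos(pi*beta/9) with 1 <= beta <= 8.
Consistency of u^2 = (-1)^alpha I with v^9 = (-1)^beta I forces alpha = beta (mod 2).
Enumerate parity-matched pairs: 1*4 odd-odd plus 0*4 even-even gives 4.
components with irreducible characters: 4; plus the single component of reducible (abelian) characters: total 5.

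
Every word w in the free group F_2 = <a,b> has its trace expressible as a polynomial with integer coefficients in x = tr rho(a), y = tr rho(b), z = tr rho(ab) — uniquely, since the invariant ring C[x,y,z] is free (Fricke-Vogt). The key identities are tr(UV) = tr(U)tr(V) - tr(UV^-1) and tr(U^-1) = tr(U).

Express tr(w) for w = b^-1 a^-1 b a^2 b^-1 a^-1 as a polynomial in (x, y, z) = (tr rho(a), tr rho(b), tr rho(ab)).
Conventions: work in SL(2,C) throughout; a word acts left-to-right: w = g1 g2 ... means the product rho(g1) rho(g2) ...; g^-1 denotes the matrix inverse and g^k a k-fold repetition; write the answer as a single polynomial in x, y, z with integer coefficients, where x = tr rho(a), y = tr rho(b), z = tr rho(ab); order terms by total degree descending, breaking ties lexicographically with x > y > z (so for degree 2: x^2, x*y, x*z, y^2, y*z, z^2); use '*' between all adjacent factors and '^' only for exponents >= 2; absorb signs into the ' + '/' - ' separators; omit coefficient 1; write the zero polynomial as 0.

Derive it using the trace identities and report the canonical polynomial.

-x^2*y*z^2 + x^3*z + x*y^2*z + x*z^3 - 4*x*z + y

tr(a^2) = tr(a) tr(a) - tr(1) = x^2 - 2
tr(b a^2) = tr(a) tr(b a) - tr(b) = x*z - y
tr(a b a^2) = tr(a) tr(b a^2) - tr(b a) = x^2*z - x*y - z
tr(b a b a) = tr(b a) tr(b a) - tr(1) = z^2 - 2
tr(b a b) = tr(b) tr(a b) - tr(a) = y*z - x
tr(a b a^2 b) = tr(a) tr(b a b a) - tr(b a b) = x*z^2 - y*z - x
tr(b a^2 b^-1 a) = tr(a b a^2) tr(b) - tr(a b a^2 b) = x^2*y*z - x*y^2 - x*z^2 + x
tr(b^-1 a^-1 b a^2) = tr(b a^2 b^-1) tr(a) - tr(b a^2 b^-1 a) = -x^2*y*z + x^3 + x*y^2 + x*z^2 - 3*x
tr(b^-1 a^-1 b a^2 b^-1) = tr(b^-1 a^-1 b a^2) tr(b) - tr(b^-1 a^-1 b a^2 b) = -x^2*y^2*z + x^3*y + x*y^3 + x*y*z^2 - 3*x*y - z
tr(b^2 a^2) = tr(b) tr(a^2 b) - tr(a^2) = x*y*z - x^2 - y^2 + 2
tr(b a^3 b) = tr(a) tr(b^2 a^2) - tr(b^2 a) = x^2*y*z - x^3 - x*y^2 - y*z + 3*x
tr(b a^3 b a) = tr(a) tr(a b a b a) - tr(a b a b) = x^2*z^2 - x*y*z - x^2 - z^2 + 2
tr(a^-1 b a^3 b) = tr(b a^3 b) tr(a) - tr(b a^3 b a) = x^3*y*z - x^4 - x^2*y^2 - x^2*z^2 + 4*x^2 + z^2 - 2
tr(a b^-1 a^-1 b a^2) = tr(a^-1 b a^3) tr(b) - tr(a^-1 b a^3 b) = -x^3*y*z + x^4 + x^2*y^2 + x^2*z^2 + x*y*z - 4*x^2 - y^2 - z^2 + 2
tr(a b a^2 b a) = tr(a) tr(b a^2 b a) - tr(b a^2 b) = x^2*z^2 - 2*x*y*z + y^2 - 2
tr(b a b a b a) = tr(a b) tr(a b a b) - tr(a^-1 b^-1) = z^3 - 3*z
tr(b a b a b) = tr(b) tr(a b a b) - tr(a b a) = y*z^2 - x*z - y
tr(a b a^2 b a b) = tr(a) tr(b a b a b a) - tr(b a b a b) = x*z^3 - y*z^2 - 2*x*z + y
tr(b a^2 b a b^-1 a) = tr(a b a^2 b a) tr(b) - tr(a b a^2 b a b) = x^2*y*z^2 - 2*x*y^2*z - x*z^3 + y^3 + y*z^2 + 2*x*z - 3*y
tr(a b^-1 a^-1 b a^2 b) = tr(b a^2 b a b^-1) tr(a) - tr(b a^2 b a b^-1 a) = -x^2*y*z^2 + x^3*z + 2*x*y^2*z + x*z^3 - x^2*y - y^3 - y*z^2 - 3*x*z + 3*y
tr(b^-1 a^-1 b a^2 b^-1 a) = tr(a b^-1 a^-1 b a^2) tr(b) - tr(a b^-1 a^-1 b a^2 b) = -x^3*y^2*z + x^4*y + x^2*y^3 + 2*x^2*y*z^2 - x^3*z - x*y^2*z - x*z^3 - 3*x^2*y + 3*x*z - y
tr(b^-1 a^-1 b a^2 b^-1 a^-1) = tr(b^-1 a^-1 b a^2 b^-1) tr(a) - tr(b^-1 a^-1 b a^2 b^-1 a) = -x^2*y*z^2 + x^3*z + x*y^2*z + x*z^3 - 4*x*z + y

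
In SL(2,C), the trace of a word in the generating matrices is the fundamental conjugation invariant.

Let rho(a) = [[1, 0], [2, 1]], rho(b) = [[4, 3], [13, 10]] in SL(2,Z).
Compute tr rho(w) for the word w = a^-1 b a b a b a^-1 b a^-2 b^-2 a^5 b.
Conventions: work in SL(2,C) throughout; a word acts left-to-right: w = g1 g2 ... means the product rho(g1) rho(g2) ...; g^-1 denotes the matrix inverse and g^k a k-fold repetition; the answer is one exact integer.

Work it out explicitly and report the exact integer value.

rho(a^-1) = [[1, 0], [-2, 1]]
... * rho(b) = [[4, 3], [13, 10]]  ->  [[4, 3], [5, 4]]
... * rho(a) = [[1, 0], [2, 1]]  ->  [[10, 3], [13, 4]]
... * rho(b) = [[4, 3], [13, 10]]  ->  [[79, 60], [104, 79]]
... * rho(a) = [[1, 0], [2, 1]]  ->  [[199, 60], [262, 79]]
... * rho(b) = [[4, 3], [13, 10]]  ->  [[1576, 1197], [2075, 1576]]
... * rho(a^-1) = [[1, 0], [-2, 1]]  ->  [[-818, 1197], [-1077, 1576]]
... * rho(b) = [[4, 3], [13, 10]]  ->  [[12289, 9516], [16180, 12529]]
... * rho(a^-1) = [[1, 0], [-2, 1]]  ->  [[-6743, 9516], [-8878, 12529]]
... * rho(a^-1) = [[1, 0], [-2, 1]]  ->  [[-25775, 9516], [-33936, 12529]]
... * rho(b^-1) = [[10, -3], [-13, 4]]  ->  [[-381458, 115389], [-502237, 151924]]
... * rho(b^-1) = [[10, -3], [-13, 4]]  ->  [[-5314637, 1605930], [-6997382, 2114407]]
... * rho(a) = [[1, 0], [2, 1]]  ->  [[-2102777, 1605930], [-2768568, 2114407]]
... * rho(a) = [[1, 0], [2, 1]]  ->  [[1109083, 1605930], [1460246, 2114407]]
... * rho(a) = [[1, 0], [2, 1]]  ->  [[4320943, 1605930], [5689060, 2114407]]
... * rho(a) = [[1, 0], [2, 1]]  ->  [[7532803, 1605930], [9917874, 2114407]]
... * rho(a) = [[1, 0], [2, 1]]  ->  [[10744663, 1605930], [14146688, 2114407]]
... * rho(b) = [[4, 3], [13, 10]]  ->  [[63855742, 48293289], [84074043, 63584134]]
tr = 63855742 + 63584134 = 127439876

127439876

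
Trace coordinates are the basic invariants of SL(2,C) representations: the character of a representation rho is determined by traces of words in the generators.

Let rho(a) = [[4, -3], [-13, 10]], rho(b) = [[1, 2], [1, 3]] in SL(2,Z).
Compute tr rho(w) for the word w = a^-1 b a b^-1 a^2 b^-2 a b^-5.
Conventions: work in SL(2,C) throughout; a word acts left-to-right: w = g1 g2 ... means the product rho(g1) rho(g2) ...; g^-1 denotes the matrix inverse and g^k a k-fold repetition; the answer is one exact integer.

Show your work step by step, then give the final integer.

rho(a^-1) = [[10, 3], [13, 4]]
... * rho(b) = [[1, 2], [1, 3]]  ->  [[13, 29], [17, 38]]
... * rho(a) = [[4, -3], [-13, 10]]  ->  [[-325, 251], [-426, 329]]
... * rho(b^-1) = [[3, -2], [-1, 1]]  ->  [[-1226, 901], [-1607, 1181]]
... * rho(a) = [[4, -3], [-13, 10]]  ->  [[-16617, 12688], [-21781, 16631]]
... * rho(a) = [[4, -3], [-13, 10]]  ->  [[-231412, 176731], [-303327, 231653]]
... * rho(b^-1) = [[3, -2], [-1, 1]]  ->  [[-870967, 639555], [-1141634, 838307]]
... * rho(b^-1) = [[3, -2], [-1, 1]]  ->  [[-3252456, 2381489], [-4263209, 3121575]]
... * rho(a) = [[4, -3], [-13, 10]]  ->  [[-43969181, 33572258], [-57633311, 44005377]]
... * rho(b^-1) = [[3, -2], [-1, 1]]  ->  [[-165479801, 121510620], [-216905310, 159271999]]
... * rho(b^-1) = [[3, -2], [-1, 1]]  ->  [[-617950023, 452470222], [-809987929, 593082619]]
... * rho(b^-1) = [[3, -2], [-1, 1]]  ->  [[-2306320291, 1688370268], [-3023046406, 2213058477]]
... * rho(b^-1) = [[3, -2], [-1, 1]]  ->  [[-8607331141, 6301010850], [-11282197695, 8259151289]]
... * rho(b^-1) = [[3, -2], [-1, 1]]  ->  [[-32123004273, 23515673132], [-42105744374, 30823546679]]
tr = -32123004273 + 30823546679 = -1299457594

-1299457594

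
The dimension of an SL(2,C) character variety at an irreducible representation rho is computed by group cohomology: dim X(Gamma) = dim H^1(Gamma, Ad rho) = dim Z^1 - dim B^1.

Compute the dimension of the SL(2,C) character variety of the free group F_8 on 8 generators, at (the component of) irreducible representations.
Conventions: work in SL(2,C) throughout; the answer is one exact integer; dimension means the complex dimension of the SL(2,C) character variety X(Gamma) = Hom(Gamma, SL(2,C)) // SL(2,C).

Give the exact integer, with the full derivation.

The free group F_8: 8 generators, no relators.
So Z^1 = (sl_2)^8 in full: dim Z^1 = 24.
Irreducibility makes the coboundary map sl_2 -> Z^1 injective (trivial centralizer), so dim B^1 = 3.
dim X = dim H^1 = dim Z^1 - dim B^1 = 24 - 3 = 21.

21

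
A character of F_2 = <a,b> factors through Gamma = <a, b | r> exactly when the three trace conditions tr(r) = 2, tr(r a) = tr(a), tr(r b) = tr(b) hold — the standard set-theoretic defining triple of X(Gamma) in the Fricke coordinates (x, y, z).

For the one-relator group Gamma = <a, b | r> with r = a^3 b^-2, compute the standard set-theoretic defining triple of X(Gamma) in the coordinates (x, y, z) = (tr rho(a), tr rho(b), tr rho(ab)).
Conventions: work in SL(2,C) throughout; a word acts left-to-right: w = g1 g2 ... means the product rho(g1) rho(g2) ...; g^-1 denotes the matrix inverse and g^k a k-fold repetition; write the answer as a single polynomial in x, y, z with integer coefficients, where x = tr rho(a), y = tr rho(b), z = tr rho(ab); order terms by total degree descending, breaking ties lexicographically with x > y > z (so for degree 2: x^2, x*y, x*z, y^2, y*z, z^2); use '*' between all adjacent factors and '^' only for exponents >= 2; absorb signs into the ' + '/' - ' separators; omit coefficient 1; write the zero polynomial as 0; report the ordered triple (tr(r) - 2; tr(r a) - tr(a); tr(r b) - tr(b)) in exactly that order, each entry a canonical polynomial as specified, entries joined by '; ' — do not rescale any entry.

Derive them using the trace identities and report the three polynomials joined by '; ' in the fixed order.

trace(a^2) = trace(a) * trace(a) - trace(1) = x^2 - 2
trace(a^3) = trace(a) * trace(a^2) - trace(a) = x^3 - 3*x
trace(a b a) = trace(a) * trace(b a) - trace(b) = x*z - y
and trace(a^3 b) = trace(a) * trace(a b a) - trace(a b) = x^2*z - x*y - z
next, trace(b^-1 a^3) = trace(a^3) * trace(b) - trace(a^3 b) = x^3*y - x^2*z - 2*x*y + z
trace(a^3 b^-2) = trace(b^-1 a^3) * trace(b) - trace(b^-1 a^3 b) = x^3*y^2 - x^2*y*z - x^3 - 2*x*y^2 + y*z + 3*x
next, trace(a^4) = trace(a) * trace(a^3) - trace(a^2) = x^4 - 4*x^2 + 2
trace(a^4 b) = trace(a) * trace(b a^3) - trace(b a^2) = x^3*z - x^2*y - 2*x*z + y
trace(b^-1 a^4) = trace(a^4) * trace(b) - trace(a^4 b) = x^4*y - x^3*z - 3*x^2*y + 2*x*z + y
next, trace(a^3 b^-2 a) = trace(b^-1 a^4) * trace(b) - trace(b^-1 a^4 b) = x^4*y^2 - x^3*y*z - x^4 - 3*x^2*y^2 + 2*x*y*z + 4*x^2 + y^2 - 2
assemble the triple (trace(r) - 2; trace(r a) - x; trace(r b) - y)

x^3*y^2 - x^2*y*z - x^3 - 2*x*y^2 + y*z + 3*x - 2; x^4*y^2 - x^3*y*z - x^4 - 3*x^2*y^2 + 2*x*y*z + 4*x^2 + y^2 - x - 2; x^3*y - x^2*z - 2*x*y - y + z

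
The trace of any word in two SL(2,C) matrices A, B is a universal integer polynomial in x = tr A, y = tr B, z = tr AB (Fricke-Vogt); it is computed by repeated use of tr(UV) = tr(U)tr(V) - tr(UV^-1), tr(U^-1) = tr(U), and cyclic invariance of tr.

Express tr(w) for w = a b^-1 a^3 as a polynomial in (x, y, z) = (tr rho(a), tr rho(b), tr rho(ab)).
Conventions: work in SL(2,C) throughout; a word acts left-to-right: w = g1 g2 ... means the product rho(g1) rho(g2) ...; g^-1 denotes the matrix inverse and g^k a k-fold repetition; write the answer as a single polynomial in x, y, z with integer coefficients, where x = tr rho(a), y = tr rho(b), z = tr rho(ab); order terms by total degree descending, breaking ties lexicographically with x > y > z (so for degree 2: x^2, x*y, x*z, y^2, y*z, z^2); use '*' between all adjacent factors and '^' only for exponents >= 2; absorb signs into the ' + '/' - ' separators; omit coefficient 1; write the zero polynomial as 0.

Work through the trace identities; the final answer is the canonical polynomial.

trace(a^2) = trace(a)*trace(a) - trace(1)   [square of a] = x^2 - 2
apply: trace(a^3) = trace(a)*trace(a^2) - trace(a)   [square of a] = x^3 - 3*x
trace(a^4) = trace(a)*trace(a^3) - trace(a^2)   [square of a] = x^4 - 4*x^2 + 2
trace(b a^2) = trace(a)*trace(b a) - trace(b)   [square of a] = x*z - y
apply: trace(a^2 b a) = trace(a)*trace(b a^2) - trace(b a)   [square of a] = x^2*z - x*y - z
use: trace(a^4 b) = trace(a)*trace(a^2 b a) - trace(a^2 b)   [square of a] = x^3*z - x^2*y - 2*x*z + y
use: trace(a b^-1 a^3) = trace(a^4)*trace(b) - trace(a^4 b)   [inverse elimination on b] = x^4*y - x^3*z - 3*x^2*y + 2*x*z + y

x^4*y - x^3*z - 3*x^2*y + 2*x*z + y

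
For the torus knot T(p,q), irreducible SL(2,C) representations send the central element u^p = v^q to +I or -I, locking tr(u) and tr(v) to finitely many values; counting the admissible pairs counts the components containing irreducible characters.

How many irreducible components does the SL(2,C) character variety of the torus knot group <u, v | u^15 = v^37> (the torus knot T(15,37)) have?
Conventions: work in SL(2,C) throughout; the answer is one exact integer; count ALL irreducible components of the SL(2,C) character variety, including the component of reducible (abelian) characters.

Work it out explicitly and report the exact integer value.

For T(15,37): irreducibility forces the central element u^15 = v^37 to one of +I, -I.
On an irreducible component, tr(u) is locked at 2*cos(pi*alpha/15) for some alpha in 1..14, and tr(v) at 2*cos(pi*beta/37) for some beta in 1..36.
u^15 = (-1)^alpha I and v^37 = (-1)^beta I must agree, so alpha and beta have equal parity.
count pairs: odd alpha (7 choices) x odd beta (18), plus even alpha (7) x even beta (18): 7*18 + 7*18 = 252.
That is 252 components of irreducible characters, and with the reducible (abelian) component the total is 253.

253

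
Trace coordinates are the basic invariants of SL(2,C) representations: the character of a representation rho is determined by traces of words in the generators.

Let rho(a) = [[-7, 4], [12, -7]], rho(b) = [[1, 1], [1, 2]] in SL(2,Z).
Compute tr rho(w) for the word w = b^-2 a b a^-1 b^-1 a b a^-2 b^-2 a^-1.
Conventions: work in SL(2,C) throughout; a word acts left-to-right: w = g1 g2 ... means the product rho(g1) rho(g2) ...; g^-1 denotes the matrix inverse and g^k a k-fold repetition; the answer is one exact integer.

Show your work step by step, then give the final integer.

12130

rho(b^-1) = [[2, -1], [-1, 1]]
... * rho(b^-1) = [[2, -1], [-1, 1]]  ->  [[5, -3], [-3, 2]]
... * rho(a) = [[-7, 4], [12, -7]]  ->  [[-71, 41], [45, -26]]
... * rho(b) = [[1, 1], [1, 2]]  ->  [[-30, 11], [19, -7]]
... * rho(a^-1) = [[-7, -4], [-12, -7]]  ->  [[78, 43], [-49, -27]]
... * rho(b^-1) = [[2, -1], [-1, 1]]  ->  [[113, -35], [-71, 22]]
... * rho(a) = [[-7, 4], [12, -7]]  ->  [[-1211, 697], [761, -438]]
... * rho(b) = [[1, 1], [1, 2]]  ->  [[-514, 183], [323, -115]]
... * rho(a^-1) = [[-7, -4], [-12, -7]]  ->  [[1402, 775], [-881, -487]]
... * rho(a^-1) = [[-7, -4], [-12, -7]]  ->  [[-19114, -11033], [12011, 6933]]
... * rho(b^-1) = [[2, -1], [-1, 1]]  ->  [[-27195, 8081], [17089, -5078]]
... * rho(b^-1) = [[2, -1], [-1, 1]]  ->  [[-62471, 35276], [39256, -22167]]
... * rho(a^-1) = [[-7, -4], [-12, -7]]  ->  [[13985, 2952], [-8788, -1855]]
tr = 13985 + -1855 = 12130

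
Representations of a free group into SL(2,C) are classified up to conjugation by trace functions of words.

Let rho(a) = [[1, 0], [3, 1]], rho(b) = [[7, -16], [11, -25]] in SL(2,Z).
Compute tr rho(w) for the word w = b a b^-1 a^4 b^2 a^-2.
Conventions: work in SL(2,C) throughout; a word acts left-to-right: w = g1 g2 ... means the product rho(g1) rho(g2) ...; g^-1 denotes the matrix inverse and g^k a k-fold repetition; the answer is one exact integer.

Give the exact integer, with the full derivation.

rho(b) = [[7, -16], [11, -25]]
... * rho(a) = [[1, 0], [3, 1]]  ->  [[-41, -16], [-64, -25]]
... * rho(b^-1) = [[-25, 16], [-11, 7]]  ->  [[1201, -768], [1875, -1199]]
... * rho(a) = [[1, 0], [3, 1]]  ->  [[-1103, -768], [-1722, -1199]]
... * rho(a) = [[1, 0], [3, 1]]  ->  [[-3407, -768], [-5319, -1199]]
... * rho(a) = [[1, 0], [3, 1]]  ->  [[-5711, -768], [-8916, -1199]]
... * rho(a) = [[1, 0], [3, 1]]  ->  [[-8015, -768], [-12513, -1199]]
... * rho(b) = [[7, -16], [11, -25]]  ->  [[-64553, 147440], [-100780, 230183]]
... * rho(b) = [[7, -16], [11, -25]]  ->  [[1169969, -2653152], [1826553, -4142095]]
... * rho(a^-1) = [[1, 0], [-3, 1]]  ->  [[9129425, -2653152], [14252838, -4142095]]
... * rho(a^-1) = [[1, 0], [-3, 1]]  ->  [[17088881, -2653152], [26679123, -4142095]]
tr = 17088881 + -4142095 = 12946786

12946786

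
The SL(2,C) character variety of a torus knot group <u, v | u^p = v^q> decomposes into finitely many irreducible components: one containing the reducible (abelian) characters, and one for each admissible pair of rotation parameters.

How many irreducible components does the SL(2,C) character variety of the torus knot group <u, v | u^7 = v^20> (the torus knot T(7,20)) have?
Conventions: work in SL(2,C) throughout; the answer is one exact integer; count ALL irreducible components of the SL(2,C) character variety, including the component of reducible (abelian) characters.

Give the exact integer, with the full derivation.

For T(7,20): irreducibility forces the central element u^7 = v^20 to one of +I, -I.
This locks tr(u) to 2*cos(pi*alpha/7), alpha in 1..6, and tr(v) to 2*cos(pi*beta/20), beta in 1..19, on each component of irreducible characters.
The two central values (-1)^alpha I and (-1)^beta I must be the same matrix, so alpha and beta share a parity.
Enumerate parity-matched pairs: 3*10 odd-odd plus 3*9 even-even gives 57.
components with irreducible characters: 57; plus the single component of reducible (abelian) characters: total 58.

58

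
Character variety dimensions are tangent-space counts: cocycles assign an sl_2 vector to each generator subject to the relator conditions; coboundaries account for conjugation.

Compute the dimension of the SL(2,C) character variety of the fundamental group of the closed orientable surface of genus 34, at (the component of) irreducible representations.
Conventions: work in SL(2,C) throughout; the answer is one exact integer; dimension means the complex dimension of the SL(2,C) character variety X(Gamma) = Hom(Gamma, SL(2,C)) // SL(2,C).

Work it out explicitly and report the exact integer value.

The genus-34 surface group: 2g = 68 generators, one relator prod [a_i, b_i].
A cocycle assigns one sl_2 vector per generator subject to the relator condition d_2(z) = 0: dim of the unconstrained space is 3*2g = 204.
d_2 is surjective at irreducible rho (its cokernel H^2 is dual to H^0 = 0), so dim Z^1 = 204 - 3 = 201.
As always at irreducible rho, dim B^1 = 3.
dim H^1 = 201 - 3 = 198 = dim X.

198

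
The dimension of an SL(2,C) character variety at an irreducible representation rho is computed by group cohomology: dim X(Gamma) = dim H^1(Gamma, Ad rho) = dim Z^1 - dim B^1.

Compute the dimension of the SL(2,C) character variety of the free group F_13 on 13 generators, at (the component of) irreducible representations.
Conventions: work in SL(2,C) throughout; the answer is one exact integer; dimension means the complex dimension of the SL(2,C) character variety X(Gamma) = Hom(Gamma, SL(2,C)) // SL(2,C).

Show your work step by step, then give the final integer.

The free group F_13: 13 generators, no relators.
Z^1(Gamma, Ad rho) = (sl_2)^13: a cocycle is a free choice of one sl_2 vector per generator, so dim Z^1 = 3*13 = 39.
At an irreducible rho the centralizer of the image in sl_2 is 0, so the coboundary map sl_2 -> Z^1 is injective: dim B^1 = 3.
Therefore dim X = 39 - 3 = 36.

36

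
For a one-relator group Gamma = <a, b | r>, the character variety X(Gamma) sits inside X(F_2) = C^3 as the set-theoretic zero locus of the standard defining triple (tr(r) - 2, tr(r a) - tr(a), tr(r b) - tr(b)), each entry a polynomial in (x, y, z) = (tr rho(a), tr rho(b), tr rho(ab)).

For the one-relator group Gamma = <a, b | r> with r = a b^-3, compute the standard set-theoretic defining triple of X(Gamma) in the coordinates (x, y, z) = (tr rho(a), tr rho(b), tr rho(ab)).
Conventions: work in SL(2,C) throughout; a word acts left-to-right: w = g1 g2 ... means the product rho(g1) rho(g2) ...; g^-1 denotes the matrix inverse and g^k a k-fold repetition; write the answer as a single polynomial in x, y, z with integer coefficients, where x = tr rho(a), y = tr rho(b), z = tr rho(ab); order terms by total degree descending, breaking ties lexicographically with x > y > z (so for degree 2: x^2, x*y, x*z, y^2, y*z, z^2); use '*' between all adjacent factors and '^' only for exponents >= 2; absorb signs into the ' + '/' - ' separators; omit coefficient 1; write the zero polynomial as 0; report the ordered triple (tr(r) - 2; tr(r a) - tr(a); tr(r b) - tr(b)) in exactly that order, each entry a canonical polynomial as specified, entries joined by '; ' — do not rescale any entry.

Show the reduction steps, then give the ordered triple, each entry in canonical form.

x*y^3 - y^2*z - 2*x*y + z - 2; x^2*y^3 - x*y^2*z - 2*x^2*y - y^3 + x*z - x + 3*y; x*y^2 - y*z - x - y

apply: tr(b^-1 a) = tr(a) tr(b) - tr(a b) = x*y - z
tr(a b^-2) = tr(b^-1 a) tr(b) - tr(b^-1 a b) = x*y^2 - y*z - x
apply: tr(a b^-3) = tr(a b^-2) tr(b) - tr(a b^-1) = x*y^3 - y^2*z - 2*x*y + z
use: tr(a^2) = tr(a) tr(a) - tr(1)   [square of a] = x^2 - 2
use: tr(a^2 b) = tr(a) tr(b a) - tr(b)   [square of a] = x*z - y
tr(b^-1 a^2) = tr(a^2) tr(b) - tr(a^2 b)   [inverse elimination on b] = x^2*y - x*z - y
use: tr(b^-2 a^2) = tr(b^-1 a^2) tr(b) - tr(b^-1 a^2 b)   [inverse elimination on b] = x^2*y^2 - x*y*z - x^2 - y^2 + 2
tr(a b^-3 a) = tr(b^-2 a^2) tr(b) - tr(b^-2 a^2 b)   [inverse elimination on b] = x^2*y^3 - x*y^2*z - 2*x^2*y - y^3 + x*z + 3*y
assemble the triple (tr(r) - 2; tr(r a) - x; tr(r b) - y)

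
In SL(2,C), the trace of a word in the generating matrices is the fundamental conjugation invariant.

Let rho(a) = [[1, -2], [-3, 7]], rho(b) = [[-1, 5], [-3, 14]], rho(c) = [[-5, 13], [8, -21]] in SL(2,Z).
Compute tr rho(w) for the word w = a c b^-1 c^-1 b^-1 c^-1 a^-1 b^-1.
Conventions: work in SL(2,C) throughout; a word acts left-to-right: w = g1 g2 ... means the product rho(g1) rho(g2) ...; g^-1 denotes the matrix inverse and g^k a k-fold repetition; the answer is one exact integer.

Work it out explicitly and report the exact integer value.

-193037536

rho(a) = [[1, -2], [-3, 7]]
... * rho(c) = [[-5, 13], [8, -21]]  ->  [[-21, 55], [71, -186]]
... * rho(b^-1) = [[14, -5], [3, -1]]  ->  [[-129, 50], [436, -169]]
... * rho(c^-1) = [[-21, -13], [-8, -5]]  ->  [[2309, 1427], [-7804, -4823]]
... * rho(b^-1) = [[14, -5], [3, -1]]  ->  [[36607, -12972], [-123725, 43843]]
... * rho(c^-1) = [[-21, -13], [-8, -5]]  ->  [[-664971, -411031], [2247481, 1389210]]
... * rho(a^-1) = [[7, 2], [3, 1]]  ->  [[-5887890, -1740973], [19899997, 5884172]]
... * rho(b^-1) = [[14, -5], [3, -1]]  ->  [[-87653379, 31180423], [296252474, -105384157]]
tr = -87653379 + -105384157 = -193037536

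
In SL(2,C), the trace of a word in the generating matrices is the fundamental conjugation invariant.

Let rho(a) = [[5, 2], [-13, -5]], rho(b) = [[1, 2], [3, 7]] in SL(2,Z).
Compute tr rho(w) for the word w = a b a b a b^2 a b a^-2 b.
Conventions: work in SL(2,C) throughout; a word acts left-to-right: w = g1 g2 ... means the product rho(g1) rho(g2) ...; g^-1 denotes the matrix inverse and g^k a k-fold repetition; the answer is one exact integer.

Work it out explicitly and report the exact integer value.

-399677502

rho(a) = [[5, 2], [-13, -5]]
... * rho(b) = [[1, 2], [3, 7]]  ->  [[11, 24], [-28, -61]]
... * rho(a) = [[5, 2], [-13, -5]]  ->  [[-257, -98], [653, 249]]
... * rho(b) = [[1, 2], [3, 7]]  ->  [[-551, -1200], [1400, 3049]]
... * rho(a) = [[5, 2], [-13, -5]]  ->  [[12845, 4898], [-32637, -12445]]
... * rho(b) = [[1, 2], [3, 7]]  ->  [[27539, 59976], [-69972, -152389]]
... * rho(b) = [[1, 2], [3, 7]]  ->  [[207467, 474910], [-527139, -1206667]]
... * rho(a) = [[5, 2], [-13, -5]]  ->  [[-5136495, -1959616], [13050976, 4979057]]
... * rho(b) = [[1, 2], [3, 7]]  ->  [[-11015343, -23990302], [27988147, 60955351]]
... * rho(a^-1) = [[-5, -2], [13, 5]]  ->  [[-256797211, -97920824], [652478828, 248800461]]
... * rho(a^-1) = [[-5, -2], [13, 5]]  ->  [[11015343, 23990302], [-27988147, -60955351]]
... * rho(b) = [[1, 2], [3, 7]]  ->  [[82986249, 189962800], [-210854200, -482663751]]
tr = 82986249 + -482663751 = -399677502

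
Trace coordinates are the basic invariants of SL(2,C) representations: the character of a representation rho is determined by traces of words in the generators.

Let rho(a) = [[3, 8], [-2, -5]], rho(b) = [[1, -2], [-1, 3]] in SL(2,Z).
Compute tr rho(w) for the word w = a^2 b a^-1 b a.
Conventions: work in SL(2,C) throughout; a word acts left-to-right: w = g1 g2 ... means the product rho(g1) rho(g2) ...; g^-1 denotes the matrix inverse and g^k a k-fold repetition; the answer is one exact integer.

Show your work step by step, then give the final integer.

-322

rho(a) = [[3, 8], [-2, -5]]
... * rho(a) = [[3, 8], [-2, -5]]  ->  [[-7, -16], [4, 9]]
... * rho(b) = [[1, -2], [-1, 3]]  ->  [[9, -34], [-5, 19]]
... * rho(a^-1) = [[-5, -8], [2, 3]]  ->  [[-113, -174], [63, 97]]
... * rho(b) = [[1, -2], [-1, 3]]  ->  [[61, -296], [-34, 165]]
... * rho(a) = [[3, 8], [-2, -5]]  ->  [[775, 1968], [-432, -1097]]
tr = 775 + -1097 = -322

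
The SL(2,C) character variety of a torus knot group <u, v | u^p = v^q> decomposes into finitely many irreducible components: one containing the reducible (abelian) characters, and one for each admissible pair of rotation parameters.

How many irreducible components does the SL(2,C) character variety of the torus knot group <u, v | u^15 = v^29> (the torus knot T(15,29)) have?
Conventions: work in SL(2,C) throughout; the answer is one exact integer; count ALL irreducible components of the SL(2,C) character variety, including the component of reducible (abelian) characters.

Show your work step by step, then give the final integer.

197

For T(15,29): irreducibility forces the central element u^15 = v^29 to one of +I, -I.
This locks tr(u) to 2*cos(pi*alpha/15), alpha in 1..14, and tr(v) to 2*cos(pi*beta/29), beta in 1..28, on each component of irreducible characters.
Consistency of u^15 = (-1)^alpha I with v^29 = (-1)^beta I forces alpha = beta (mod 2).
Counting: 7 odd alphas x 14 odd betas + 7 even alphas x 14 even betas = 98 + 98 = 196.
That is 196 components of irreducible characters, and with the reducible (abelian) component the total is 197.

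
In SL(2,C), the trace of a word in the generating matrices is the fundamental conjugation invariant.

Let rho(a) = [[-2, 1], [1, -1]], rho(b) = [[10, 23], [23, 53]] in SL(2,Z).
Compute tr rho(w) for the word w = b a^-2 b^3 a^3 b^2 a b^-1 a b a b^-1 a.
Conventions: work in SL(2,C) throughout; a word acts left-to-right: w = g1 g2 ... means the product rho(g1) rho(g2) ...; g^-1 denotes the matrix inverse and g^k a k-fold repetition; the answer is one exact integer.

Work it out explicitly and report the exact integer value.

-460072171215027

rho(b) = [[10, 23], [23, 53]]
... * rho(a^-1) = [[-1, -1], [-1, -2]]  ->  [[-33, -56], [-76, -129]]
... * rho(a^-1) = [[-1, -1], [-1, -2]]  ->  [[89, 145], [205, 334]]
... * rho(b) = [[10, 23], [23, 53]]  ->  [[4225, 9732], [9732, 22417]]
... * rho(b) = [[10, 23], [23, 53]]  ->  [[266086, 612971], [612911, 1411937]]
... * rho(b) = [[10, 23], [23, 53]]  ->  [[16759193, 38607441], [38603661, 88929614]]
... * rho(a) = [[-2, 1], [1, -1]]  ->  [[5089055, -21848248], [11722292, -50325953]]
... * rho(a) = [[-2, 1], [1, -1]]  ->  [[-32026358, 26937303], [-73770537, 62048245]]
... * rho(a) = [[-2, 1], [1, -1]]  ->  [[90990019, -58963661], [209589319, -135818782]]
... * rho(b) = [[10, 23], [23, 53]]  ->  [[-446264013, -1032303596], [-1027938796, -2377841109]]
... * rho(b) = [[10, 23], [23, 53]]  ->  [[-28205622838, -64976162887], [-64969733467, -149668171085]]
... * rho(a) = [[-2, 1], [1, -1]]  ->  [[-8564917211, 36770540049], [-19728704151, 84698437618]]
... * rho(b^-1) = [[53, -23], [-23, 10]]  ->  [[-1299663033310, 564698496343], [-2993685385217, 1300744571653]]
... * rho(a) = [[-2, 1], [1, -1]]  ->  [[3164024562963, -1864361529653], [7288115342087, -4294429956870]]
... * rho(b) = [[10, 23], [23, 53]]  ->  [[-11240069552389, -26038596123460], [-25890735587140, -59978134846109]]
... * rho(a) = [[-2, 1], [1, -1]]  ->  [[-3558457018682, 14798526571071], [-8196663671829, 34087399258969]]
... * rho(b^-1) = [[53, -23], [-23, 10]]  ->  [[-528964333124779, 229829777140396], [-1218433357563224, 529397257041757]]
... * rho(a) = [[-2, 1], [1, -1]]  ->  [[1287758443389954, -758794110265175], [2966263972168205, -1747830614604981]]
tr = 1287758443389954 + -1747830614604981 = -460072171215027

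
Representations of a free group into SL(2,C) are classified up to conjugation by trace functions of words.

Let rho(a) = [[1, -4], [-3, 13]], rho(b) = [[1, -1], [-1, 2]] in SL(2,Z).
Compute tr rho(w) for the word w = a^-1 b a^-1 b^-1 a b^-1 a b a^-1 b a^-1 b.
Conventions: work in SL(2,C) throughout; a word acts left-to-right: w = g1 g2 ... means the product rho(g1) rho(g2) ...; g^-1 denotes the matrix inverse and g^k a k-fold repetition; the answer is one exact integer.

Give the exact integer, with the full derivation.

rho(a^-1) = [[13, 4], [3, 1]]
... * rho(b) = [[1, -1], [-1, 2]]  ->  [[9, -5], [2, -1]]
... * rho(a^-1) = [[13, 4], [3, 1]]  ->  [[102, 31], [23, 7]]
... * rho(b^-1) = [[2, 1], [1, 1]]  ->  [[235, 133], [53, 30]]
... * rho(a) = [[1, -4], [-3, 13]]  ->  [[-164, 789], [-37, 178]]
... * rho(b^-1) = [[2, 1], [1, 1]]  ->  [[461, 625], [104, 141]]
... * rho(a) = [[1, -4], [-3, 13]]  ->  [[-1414, 6281], [-319, 1417]]
... * rho(b) = [[1, -1], [-1, 2]]  ->  [[-7695, 13976], [-1736, 3153]]
... * rho(a^-1) = [[13, 4], [3, 1]]  ->  [[-58107, -16804], [-13109, -3791]]
... * rho(b) = [[1, -1], [-1, 2]]  ->  [[-41303, 24499], [-9318, 5527]]
... * rho(a^-1) = [[13, 4], [3, 1]]  ->  [[-463442, -140713], [-104553, -31745]]
... * rho(b) = [[1, -1], [-1, 2]]  ->  [[-322729, 182016], [-72808, 41063]]
tr = -322729 + 41063 = -281666

-281666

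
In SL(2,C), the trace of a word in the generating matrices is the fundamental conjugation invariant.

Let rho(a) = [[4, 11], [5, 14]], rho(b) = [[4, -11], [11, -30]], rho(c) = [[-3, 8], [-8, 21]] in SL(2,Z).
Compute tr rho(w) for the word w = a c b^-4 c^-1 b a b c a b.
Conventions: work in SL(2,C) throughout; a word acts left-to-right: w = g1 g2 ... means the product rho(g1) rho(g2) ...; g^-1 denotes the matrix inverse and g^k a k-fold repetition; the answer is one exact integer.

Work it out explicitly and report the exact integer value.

-25201913747794

rho(a) = [[4, 11], [5, 14]]
... * rho(c) = [[-3, 8], [-8, 21]]  ->  [[-100, 263], [-127, 334]]
... * rho(b^-1) = [[-30, 11], [-11, 4]]  ->  [[107, -48], [136, -61]]
... * rho(b^-1) = [[-30, 11], [-11, 4]]  ->  [[-2682, 985], [-3409, 1252]]
... * rho(b^-1) = [[-30, 11], [-11, 4]]  ->  [[69625, -25562], [88498, -32491]]
... * rho(b^-1) = [[-30, 11], [-11, 4]]  ->  [[-1807568, 663627], [-2297539, 843514]]
... * rho(c^-1) = [[21, -8], [8, -3]]  ->  [[-32649912, 12469663], [-41500207, 15849770]]
... * rho(b) = [[4, -11], [11, -30]]  ->  [[6566645, -14940858], [8346642, -18990823]]
... * rho(a) = [[4, 11], [5, 14]]  ->  [[-48437710, -136938917], [-61567547, -174058460]]
... * rho(b) = [[4, -11], [11, -30]]  ->  [[-1700078927, 4640982320], [-2160913248, 5898996817]]
... * rho(c) = [[-3, 8], [-8, 21]]  ->  [[-32027621779, 83859997304], [-40709234792, 106591627173]]
... * rho(a) = [[4, 11], [5, 14]]  ->  [[291189499404, 821736122687], [370121196697, 1044481197710]]
... * rho(b) = [[4, -11], [11, -30]]  ->  [[10203855347173, -27855168174054], [12969777961598, -35405769094967]]
tr = 10203855347173 + -35405769094967 = -25201913747794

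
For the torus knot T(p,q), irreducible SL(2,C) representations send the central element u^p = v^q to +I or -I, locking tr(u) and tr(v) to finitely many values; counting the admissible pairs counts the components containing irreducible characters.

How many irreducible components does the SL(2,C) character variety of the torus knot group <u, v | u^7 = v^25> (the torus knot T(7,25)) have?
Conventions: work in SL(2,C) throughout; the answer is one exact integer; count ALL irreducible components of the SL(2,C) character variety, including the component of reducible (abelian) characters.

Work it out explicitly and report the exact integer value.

73

In the torus knot group T(7,25), u^7 = v^25 is central, so an irreducible representation sends it to +I or -I (Schur).
So on each irreducible component the traces are pinned: tr(u) = 2*cos(pi*alpha/7) with 1 <= alpha <= 6, tr(v) = 2*cos(pi*beta/25) with 1 <= beta <= 24.
The two central values (-1)^alpha I and (-1)^beta I must be the same matrix, so alpha and beta share a parity.
Enumerate parity-matched pairs: 3*12 odd-odd plus 3*12 even-even gives 72.
That is 72 components of irreducible characters, and with the reducible (abelian) component the total is 73.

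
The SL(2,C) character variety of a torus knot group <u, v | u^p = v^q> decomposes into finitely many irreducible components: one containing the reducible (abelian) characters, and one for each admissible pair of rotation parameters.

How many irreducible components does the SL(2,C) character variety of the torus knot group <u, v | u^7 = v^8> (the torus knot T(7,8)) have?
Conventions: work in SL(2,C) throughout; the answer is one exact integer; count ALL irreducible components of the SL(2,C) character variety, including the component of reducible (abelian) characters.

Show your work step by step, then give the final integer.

For T(7,8): irreducibility forces the central element u^7 = v^8 to one of +I, -I.
On an irreducible component, tr(u) is locked at 2*cos(pi*alpha/7) for some alpha in 1..6, and tr(v) at 2*cos(pi*beta/8) for some beta in 1..7.
Consistency of u^7 = (-1)^alpha I with v^8 = (-1)^beta I forces alpha = beta (mod 2).
Counting: 3 odd alphas x 4 odd betas + 3 even alphas x 3 even betas = 12 + 9 = 21.
components with irreducible characters: 21; plus the single component of reducible (abelian) characters: total 22.

22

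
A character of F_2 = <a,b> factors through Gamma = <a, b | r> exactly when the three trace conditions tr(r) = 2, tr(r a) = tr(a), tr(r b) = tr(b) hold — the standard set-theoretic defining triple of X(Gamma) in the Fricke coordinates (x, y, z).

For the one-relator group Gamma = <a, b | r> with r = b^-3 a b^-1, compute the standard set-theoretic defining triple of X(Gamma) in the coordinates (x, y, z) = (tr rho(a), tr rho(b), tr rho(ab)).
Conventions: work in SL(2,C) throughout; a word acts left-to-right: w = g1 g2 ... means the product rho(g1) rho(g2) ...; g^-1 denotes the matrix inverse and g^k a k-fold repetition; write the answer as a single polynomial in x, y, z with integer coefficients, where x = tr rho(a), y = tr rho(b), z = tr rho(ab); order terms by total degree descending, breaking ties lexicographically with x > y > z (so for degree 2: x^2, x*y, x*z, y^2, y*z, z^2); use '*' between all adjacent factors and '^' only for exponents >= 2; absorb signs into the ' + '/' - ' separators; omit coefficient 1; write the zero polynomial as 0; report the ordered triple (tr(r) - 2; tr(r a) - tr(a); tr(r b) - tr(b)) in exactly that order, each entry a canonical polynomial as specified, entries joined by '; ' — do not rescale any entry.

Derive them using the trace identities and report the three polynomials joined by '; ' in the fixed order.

x*y^4 - y^3*z - 3*x*y^2 + 2*y*z + x - 2; x^2*y^4 - 2*x*y^3*z - 2*x^2*y^2 + y^2*z^2 + 3*x*y*z - y^2 - z^2 - x + 2; x*y^3 - y^2*z - 2*x*y - y + z

tr(a b^-1) = tr(a) tr(b) - tr(a b)  (eliminate b^-1) = x*y - z
tr(b^-2 a) = tr(a b^-1) tr(b) - tr(a)  (eliminate b^-1) = x*y^2 - y*z - x
tr(b^-1 a b^-2) = tr(b^-2 a) tr(b) - tr(b^-2 a b)  (eliminate b^-1) = x*y^3 - y^2*z - 2*x*y + z
tr(b^-3 a b^-1) = tr(b^-1 a b^-2) tr(b) - tr(b^-1 a b^-1)  (eliminate b^-1) = x*y^4 - y^3*z - 3*x*y^2 + 2*y*z + x
tr(a^2) = tr(a) tr(a) - tr(1) = x^2 - 2
tr(a^2 b) = tr(a) tr(b a) - tr(b) = x*z - y
tr(a^2 b^-1) = tr(a^2) tr(b) - tr(a^2 b) = x^2*y - x*z - y
tr(a^2 b^-2) = tr(a^2 b^-1) tr(b) - tr(a^2) = x^2*y^2 - x*y*z - x^2 - y^2 + 2
tr(a b^-3 a) = tr(a^2 b^-2) tr(b) - tr(a^2 b^-1) = x^2*y^3 - x*y^2*z - 2*x^2*y - y^3 + x*z + 3*y
tr(a b a b) = tr(a b) tr(a b) - tr(1) = z^2 - 2
tr(b^-1 a b a) = tr(a b a) tr(b) - tr(a b a b) = x*y*z - y^2 - z^2 + 2
tr(b^-2 a b a) = tr(b^-1 a b a) tr(b) - tr(b^-1 a b a b) = x*y^2*z - y^3 - y*z^2 - x*z + 3*y
tr(a b^-3 a b) = tr(b^-2 a b a) tr(b) - tr(b^-2 a b a b) = x*y^3*z - y^4 - y^2*z^2 - 2*x*y*z + 4*y^2 + z^2 - 2
tr(b^-3 a b^-1 a) = tr(a b^-3 a) tr(b) - tr(a b^-3 a b) = x^2*y^4 - 2*x*y^3*z - 2*x^2*y^2 + y^2*z^2 + 3*x*y*z - y^2 - z^2 + 2
assemble the triple (tr(r) - 2; tr(r a) - x; tr(r b) - y)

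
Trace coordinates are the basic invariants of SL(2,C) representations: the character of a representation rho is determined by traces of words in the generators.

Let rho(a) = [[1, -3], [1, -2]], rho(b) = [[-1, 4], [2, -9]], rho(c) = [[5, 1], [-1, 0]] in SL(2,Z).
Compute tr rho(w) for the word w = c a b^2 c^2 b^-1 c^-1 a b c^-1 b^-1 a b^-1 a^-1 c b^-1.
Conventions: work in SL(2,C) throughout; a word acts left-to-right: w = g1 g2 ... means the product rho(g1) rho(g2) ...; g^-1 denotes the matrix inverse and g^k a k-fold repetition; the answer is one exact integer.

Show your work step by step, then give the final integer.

-95695971565

rho(c) = [[5, 1], [-1, 0]]
... * rho(a) = [[1, -3], [1, -2]]  ->  [[6, -17], [-1, 3]]
... * rho(b) = [[-1, 4], [2, -9]]  ->  [[-40, 177], [7, -31]]
... * rho(b) = [[-1, 4], [2, -9]]  ->  [[394, -1753], [-69, 307]]
... * rho(c) = [[5, 1], [-1, 0]]  ->  [[3723, 394], [-652, -69]]
... * rho(c) = [[5, 1], [-1, 0]]  ->  [[18221, 3723], [-3191, -652]]
... * rho(b^-1) = [[-9, -4], [-2, -1]]  ->  [[-171435, -76607], [30023, 13416]]
... * rho(c^-1) = [[0, -1], [1, 5]]  ->  [[-76607, -211600], [13416, 37057]]
... * rho(a) = [[1, -3], [1, -2]]  ->  [[-288207, 653021], [50473, -114362]]
... * rho(b) = [[-1, 4], [2, -9]]  ->  [[1594249, -7030017], [-279197, 1231150]]
... * rho(c^-1) = [[0, -1], [1, 5]]  ->  [[-7030017, -36744334], [1231150, 6434947]]
... * rho(b^-1) = [[-9, -4], [-2, -1]]  ->  [[136758821, 64864402], [-23950244, -11359547]]
... * rho(a) = [[1, -3], [1, -2]]  ->  [[201623223, -540005267], [-35309791, 94569826]]
... * rho(b^-1) = [[-9, -4], [-2, -1]]  ->  [[-734598473, -266487625], [128648467, 46669338]]
... * rho(a^-1) = [[-2, 3], [-1, 1]]  ->  [[1735684571, -2470283044], [-303966272, 432614739]]
... * rho(c) = [[5, 1], [-1, 0]]  ->  [[11148705899, 1735684571], [-1952446099, -303966272]]
... * rho(b^-1) = [[-9, -4], [-2, -1]]  ->  [[-103809722233, -46330508167], [18179947435, 8113750668]]
tr = -103809722233 + 8113750668 = -95695971565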